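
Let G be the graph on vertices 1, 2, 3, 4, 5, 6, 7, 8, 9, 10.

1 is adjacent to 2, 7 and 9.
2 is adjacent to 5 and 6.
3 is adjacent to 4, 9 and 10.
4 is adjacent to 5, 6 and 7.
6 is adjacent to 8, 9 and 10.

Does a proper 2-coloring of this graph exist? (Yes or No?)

The cycle 1-9-3-4-7-1 has odd length 5, so it cannot be 2-colored; at least 3 colors are needed.
So 2 colors are not enough.

No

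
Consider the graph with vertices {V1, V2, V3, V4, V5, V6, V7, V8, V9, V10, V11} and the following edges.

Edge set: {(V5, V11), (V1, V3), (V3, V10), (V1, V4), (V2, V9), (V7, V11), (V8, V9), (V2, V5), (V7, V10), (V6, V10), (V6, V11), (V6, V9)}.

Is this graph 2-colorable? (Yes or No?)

No

The cycle V5-V11-V6-V9-V2-V5 has odd length 5, so it cannot be 2-colored; at least 3 colors are needed.
So 2 colors are not enough.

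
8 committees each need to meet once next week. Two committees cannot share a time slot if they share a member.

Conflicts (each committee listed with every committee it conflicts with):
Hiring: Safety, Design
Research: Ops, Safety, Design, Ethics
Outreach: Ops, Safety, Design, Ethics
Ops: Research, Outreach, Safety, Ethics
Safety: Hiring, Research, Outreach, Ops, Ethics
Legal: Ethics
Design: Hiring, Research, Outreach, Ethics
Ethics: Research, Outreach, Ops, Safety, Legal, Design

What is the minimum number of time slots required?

4

Outreach, Ops, Safety, Ethics are mutually in conflict, so at least 4 time slots are needed.
4 time slots suffice: Hiring=1, Research=3, Outreach=3, Ops=4, Safety=2, Legal=2, Design=2, Ethics=1. Each listed conflict is separated.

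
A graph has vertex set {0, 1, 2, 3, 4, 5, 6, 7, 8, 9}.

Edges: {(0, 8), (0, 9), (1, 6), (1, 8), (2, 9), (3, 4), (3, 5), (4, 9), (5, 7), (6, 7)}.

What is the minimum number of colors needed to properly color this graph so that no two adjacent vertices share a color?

The cycle 3-5-7-6-1-8-0-9-4-3 has odd length 9, so it cannot be 2-colored; at least 3 colors are needed.
3 colors suffice: color a → {1, 3, 7, 9}; color b → {2, 4, 5, 6, 8}; color c → {0}. Each edge has distinct colors on its endpoints.

3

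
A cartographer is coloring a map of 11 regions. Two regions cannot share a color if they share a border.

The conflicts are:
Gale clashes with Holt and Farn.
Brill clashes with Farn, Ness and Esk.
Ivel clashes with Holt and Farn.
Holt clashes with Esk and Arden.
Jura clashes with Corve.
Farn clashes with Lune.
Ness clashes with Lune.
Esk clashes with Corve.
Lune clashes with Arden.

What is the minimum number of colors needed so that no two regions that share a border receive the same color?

The cycle Holt-Arden-Lune-Farn-Gale-Holt has odd length 5, so it cannot be 2-colored; at least 3 colors are needed.
A valid assignment using 3 colors: Gale=2, Brill=2, Ivel=2, Holt=1, Jura=2, Farn=1, Ness=1, Esk=3, Lune=2, Corve=1, Arden=3. Every pair that conflicts lands in different colors.

3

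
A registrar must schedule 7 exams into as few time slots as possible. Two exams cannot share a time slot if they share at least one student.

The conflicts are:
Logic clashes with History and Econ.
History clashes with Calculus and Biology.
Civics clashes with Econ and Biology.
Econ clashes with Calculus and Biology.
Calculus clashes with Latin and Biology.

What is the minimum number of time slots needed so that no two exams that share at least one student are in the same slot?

3

Econ, Calculus, Biology all conflict with each other, so at least 3 time slots are needed.
3 time slots suffice: time slot 1 → {History, Econ, Latin}; time slot 2 → {Logic, Civics, Calculus}; time slot 3 → {Biology}. Every pair that conflicts lands in different time slots.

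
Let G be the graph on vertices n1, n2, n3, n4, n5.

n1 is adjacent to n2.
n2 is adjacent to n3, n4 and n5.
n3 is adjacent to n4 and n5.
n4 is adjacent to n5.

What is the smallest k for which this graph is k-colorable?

4

n2, n3, n4, n5 are mutually adjacent (a clique of size 4), so at least 4 colors are needed.
One proper 4-coloring: n1=2, n2=1, n3=4, n4=2, n5=3. No two adjacent vertices share a color.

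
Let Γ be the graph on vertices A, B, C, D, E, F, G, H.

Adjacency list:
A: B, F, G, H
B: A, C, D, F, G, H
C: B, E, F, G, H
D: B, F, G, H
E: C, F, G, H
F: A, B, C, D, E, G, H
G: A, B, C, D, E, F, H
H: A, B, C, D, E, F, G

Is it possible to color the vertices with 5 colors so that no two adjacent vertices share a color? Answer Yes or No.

Yes

The chromatic number is 5. B, D, F, G, H form a clique, so at least 5 colors are needed.
5 colors suffice: A=5, B=4, C=5, D=5, E=4, F=2, G=3, H=1.
That is already a proper 5-coloring.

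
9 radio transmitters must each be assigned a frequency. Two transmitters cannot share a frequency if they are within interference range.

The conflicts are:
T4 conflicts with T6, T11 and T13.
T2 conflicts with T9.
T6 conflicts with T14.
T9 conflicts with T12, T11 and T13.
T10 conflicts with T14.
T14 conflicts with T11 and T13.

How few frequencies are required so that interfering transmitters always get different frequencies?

T6 and T14 conflict, so at least 2 frequencies are needed.
2 frequencies suffice: frequency 1 → {T4, T9, T14}; frequency 2 → {T2, T6, T10, T12, T11, T13}. Every pair that conflicts lands in different frequencies.

2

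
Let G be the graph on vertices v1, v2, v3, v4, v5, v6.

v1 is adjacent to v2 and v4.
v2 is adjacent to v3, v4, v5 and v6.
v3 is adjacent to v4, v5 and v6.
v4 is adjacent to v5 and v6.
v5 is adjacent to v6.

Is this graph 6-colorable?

Yes

The chromatic number is 5. v2, v3, v4, v5, v6 are pairwise adjacent (a clique of size 5), so at least 5 colors are needed.
5 colors suffice: color 1 → {v2}; color 2 → {v4}; color 3 → {v1, v3}; color 4 → {v6}; color 5 → {v5}.
Since 6 ≥ 5, a proper 6-coloring certainly exists.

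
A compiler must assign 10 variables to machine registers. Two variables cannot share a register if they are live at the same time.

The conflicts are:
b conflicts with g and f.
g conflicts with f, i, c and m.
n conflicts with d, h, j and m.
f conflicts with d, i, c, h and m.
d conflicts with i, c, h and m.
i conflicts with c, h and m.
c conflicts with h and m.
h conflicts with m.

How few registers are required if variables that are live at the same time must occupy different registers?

f, d, i, c, h, m all conflict with each other, so at least 6 registers are needed.
Using 6 registers: b=1, g=4, n=2, f=2, d=4, i=3, c=5, h=6, j=1, m=1. No two conflicting variables share a register.

6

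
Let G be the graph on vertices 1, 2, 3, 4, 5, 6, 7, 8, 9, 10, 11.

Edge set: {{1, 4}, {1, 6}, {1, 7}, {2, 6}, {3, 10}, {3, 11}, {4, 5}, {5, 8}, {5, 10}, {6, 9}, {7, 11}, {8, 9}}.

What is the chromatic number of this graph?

3

The cycle 10-5-4-1-7-11-3-10 has odd length 7, so it cannot be 2-colored; at least 3 colors are needed.
3 colors suffice: 1=blue, 2=blue, 3=red, 4=green, 5=red, 6=red, 7=red, 8=green, 9=blue, 10=blue, 11=blue. Every edge joins two different colors.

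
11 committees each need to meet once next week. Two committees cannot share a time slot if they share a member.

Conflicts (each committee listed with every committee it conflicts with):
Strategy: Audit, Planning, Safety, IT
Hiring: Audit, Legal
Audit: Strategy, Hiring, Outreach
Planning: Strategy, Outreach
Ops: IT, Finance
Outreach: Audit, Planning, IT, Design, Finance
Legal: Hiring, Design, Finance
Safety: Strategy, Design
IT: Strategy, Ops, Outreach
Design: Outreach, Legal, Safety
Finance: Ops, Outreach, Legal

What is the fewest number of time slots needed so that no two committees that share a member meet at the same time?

3

The cycle Audit-Outreach-Finance-Legal-Hiring-Audit has odd length 5, so it cannot be 2-colored; at least 3 time slots are needed.
A valid assignment using 3 time slots: Strategy=1, Hiring=3, Audit=2, Planning=2, Ops=1, Outreach=1, Legal=1, Safety=3, IT=2, Design=2, Finance=2. Each listed conflict is separated.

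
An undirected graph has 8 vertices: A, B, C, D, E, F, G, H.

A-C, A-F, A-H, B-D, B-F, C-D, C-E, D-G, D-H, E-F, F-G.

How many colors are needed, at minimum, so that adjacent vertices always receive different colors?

3

The cycle A-F-B-D-H-A has odd length 5, so it cannot be 2-colored; at least 3 colors are needed.
3 colors suffice: A=green, B=blue, C=blue, D=red, E=green, F=red, G=blue, H=blue. Each edge has distinct colors on its endpoints.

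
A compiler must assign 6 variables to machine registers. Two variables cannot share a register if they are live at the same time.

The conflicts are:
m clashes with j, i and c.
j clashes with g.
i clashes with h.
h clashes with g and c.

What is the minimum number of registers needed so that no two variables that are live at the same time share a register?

3

The cycle c-m-j-g-h-c has odd length 5, so it cannot be 2-colored; at least 3 registers are needed.
3 registers suffice: register 1 → {m, h}; register 2 → {j, i, c}; register 3 → {g}. Every pair that conflicts lands in different registers.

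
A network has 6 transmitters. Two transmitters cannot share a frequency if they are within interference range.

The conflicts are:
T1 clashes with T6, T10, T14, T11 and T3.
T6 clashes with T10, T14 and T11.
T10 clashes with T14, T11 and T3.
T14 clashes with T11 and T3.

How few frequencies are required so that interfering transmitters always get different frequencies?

T1, T6, T10, T14, T11 all conflict with each other, so at least 5 frequencies are needed.
A valid assignment using 5 frequencies: T1=2, T6=5, T10=3, T14=1, T11=4, T3=4. Every pair that conflicts lands in different frequencies.

5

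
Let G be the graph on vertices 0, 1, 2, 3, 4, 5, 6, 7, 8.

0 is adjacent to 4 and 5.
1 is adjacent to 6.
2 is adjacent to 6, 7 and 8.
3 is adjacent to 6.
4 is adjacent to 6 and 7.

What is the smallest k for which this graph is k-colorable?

3 and 6 are adjacent, so at least 2 colors are needed.
2 colors suffice: color red → {0, 6, 7, 8}; color blue → {1, 2, 3, 4, 5}. No two adjacent vertices share a color.

2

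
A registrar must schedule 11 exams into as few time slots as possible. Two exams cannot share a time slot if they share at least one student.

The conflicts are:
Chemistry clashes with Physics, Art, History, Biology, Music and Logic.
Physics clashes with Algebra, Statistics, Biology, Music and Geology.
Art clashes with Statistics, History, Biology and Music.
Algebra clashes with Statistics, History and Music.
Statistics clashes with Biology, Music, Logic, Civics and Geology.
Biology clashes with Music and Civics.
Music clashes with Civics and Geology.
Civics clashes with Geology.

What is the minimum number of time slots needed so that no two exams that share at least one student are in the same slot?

4

Art, Statistics, Biology, Music are mutually in conflict, so at least 4 time slots are needed.
A valid assignment using 4 time slots: Chemistry=2, Physics=4, Art=4, Algebra=3, Statistics=2, History=1, Biology=3, Music=1, Logic=1, Civics=4, Geology=3. Each listed conflict is separated.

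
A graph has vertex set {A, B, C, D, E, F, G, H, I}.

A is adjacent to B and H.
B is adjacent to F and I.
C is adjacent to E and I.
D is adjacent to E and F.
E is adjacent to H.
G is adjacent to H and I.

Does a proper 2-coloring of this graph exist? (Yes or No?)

The cycle A-B-I-G-H-A has odd length 5, so it cannot be 2-colored; at least 3 colors are needed.
So 2 colors are not enough.

No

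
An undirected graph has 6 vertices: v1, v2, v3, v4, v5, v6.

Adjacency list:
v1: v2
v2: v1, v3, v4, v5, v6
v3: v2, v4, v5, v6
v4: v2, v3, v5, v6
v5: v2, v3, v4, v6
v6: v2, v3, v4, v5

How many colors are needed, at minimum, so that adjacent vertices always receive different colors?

v2, v3, v4, v5, v6 form a clique, so at least 5 colors are needed.
One proper 5-coloring: v1=2, v2=1, v3=5, v4=4, v5=2, v6=3. Each edge has distinct colors on its endpoints.

5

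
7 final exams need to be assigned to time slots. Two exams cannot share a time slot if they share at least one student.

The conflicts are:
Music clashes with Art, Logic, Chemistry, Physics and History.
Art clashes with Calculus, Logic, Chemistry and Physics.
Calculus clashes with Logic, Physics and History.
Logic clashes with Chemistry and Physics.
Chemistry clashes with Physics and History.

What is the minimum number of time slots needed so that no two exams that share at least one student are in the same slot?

Music, Art, Logic, Chemistry, Physics are mutually in conflict, so at least 5 time slots are needed.
5 time slots suffice: time slot 1 → {Calculus, Chemistry}; time slot 2 → {Music}; time slot 3 → {Physics, History}; time slot 4 → {Art}; time slot 5 → {Logic}. Each listed conflict is separated.

5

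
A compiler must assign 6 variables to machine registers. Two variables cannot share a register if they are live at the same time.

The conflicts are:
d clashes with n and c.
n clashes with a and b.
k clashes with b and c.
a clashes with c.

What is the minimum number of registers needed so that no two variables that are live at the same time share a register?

The cycle c-d-n-b-k-c has odd length 5, so it cannot be 2-colored; at least 3 registers are needed.
3 registers suffice: register 1 → {n, c}; register 2 → {d, a, b}; register 3 → {k}. Every pair that conflicts lands in different registers.

3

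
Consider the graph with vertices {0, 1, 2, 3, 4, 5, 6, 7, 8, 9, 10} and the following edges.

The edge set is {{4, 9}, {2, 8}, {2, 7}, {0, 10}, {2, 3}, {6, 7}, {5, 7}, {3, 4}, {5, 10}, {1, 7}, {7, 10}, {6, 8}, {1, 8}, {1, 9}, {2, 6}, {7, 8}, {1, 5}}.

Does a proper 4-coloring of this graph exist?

Yes

The chromatic number is 4. 2, 6, 7, 8 are mutually adjacent (a clique of size 4), so at least 4 colors are needed.
A valid assignment using 4 colors: 0=a, 1=c, 2=c, 3=a, 4=b, 5=d, 6=d, 7=a, 8=b, 9=a, 10=b.
That is already a proper 4-coloring.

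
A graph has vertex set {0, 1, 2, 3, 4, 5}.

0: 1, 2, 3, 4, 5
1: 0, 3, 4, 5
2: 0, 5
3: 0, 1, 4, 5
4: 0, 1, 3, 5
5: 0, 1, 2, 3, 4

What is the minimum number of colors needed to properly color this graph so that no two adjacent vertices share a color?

5

0, 1, 3, 4, 5 form a clique, so at least 5 colors are needed.
5 colors suffice: color red → {0}; color blue → {5}; color green → {2, 4}; color yellow → {1}; color purple → {3}. No two adjacent vertices share a color.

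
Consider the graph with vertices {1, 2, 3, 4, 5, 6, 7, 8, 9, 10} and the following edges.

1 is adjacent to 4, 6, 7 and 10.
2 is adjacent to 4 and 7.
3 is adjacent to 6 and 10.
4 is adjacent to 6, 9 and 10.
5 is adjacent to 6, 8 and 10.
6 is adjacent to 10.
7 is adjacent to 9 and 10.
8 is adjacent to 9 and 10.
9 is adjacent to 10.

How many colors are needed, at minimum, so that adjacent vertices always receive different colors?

1, 4, 6, 10 are pairwise adjacent (a clique of size 4), so at least 4 colors are needed.
4 colors suffice: color a → {2, 10}; color b → {6, 9}; color c → {3, 4, 7, 8}; color d → {1, 5}. No two adjacent vertices share a color.

4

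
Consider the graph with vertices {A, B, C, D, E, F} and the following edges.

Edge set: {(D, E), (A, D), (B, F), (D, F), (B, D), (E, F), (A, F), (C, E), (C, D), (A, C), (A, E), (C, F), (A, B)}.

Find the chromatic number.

5

A, C, D, E, F are pairwise adjacent (a clique of size 5), so at least 5 colors are needed.
One proper 5-coloring: A=2, B=4, C=5, D=1, E=4, F=3. Each edge has distinct colors on its endpoints.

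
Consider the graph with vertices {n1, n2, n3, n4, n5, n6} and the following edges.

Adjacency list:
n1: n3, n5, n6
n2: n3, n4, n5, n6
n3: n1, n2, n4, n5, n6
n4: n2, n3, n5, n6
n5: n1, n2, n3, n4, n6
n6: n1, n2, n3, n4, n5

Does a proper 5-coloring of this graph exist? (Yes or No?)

Yes

The chromatic number is 5. n2, n3, n4, n5, n6 are mutually adjacent (a clique of size 5), so at least 5 colors are needed.
5 colors suffice: color R → {n3}; color B → {n6}; color G → {n5}; color Y → {n1, n2}; color P → {n4}.
That is already a proper 5-coloring.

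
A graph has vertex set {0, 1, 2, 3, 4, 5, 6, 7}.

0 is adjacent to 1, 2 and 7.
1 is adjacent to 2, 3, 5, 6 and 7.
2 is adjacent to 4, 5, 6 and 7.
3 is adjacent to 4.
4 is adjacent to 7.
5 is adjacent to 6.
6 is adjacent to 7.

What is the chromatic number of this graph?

4

0, 1, 2, 7 are mutually adjacent (a clique of size 4), so at least 4 colors are needed.
4 colors suffice: color red → {1, 4}; color blue → {2, 3}; color green → {5, 7}; color yellow → {0, 6}. Every edge joins two different colors.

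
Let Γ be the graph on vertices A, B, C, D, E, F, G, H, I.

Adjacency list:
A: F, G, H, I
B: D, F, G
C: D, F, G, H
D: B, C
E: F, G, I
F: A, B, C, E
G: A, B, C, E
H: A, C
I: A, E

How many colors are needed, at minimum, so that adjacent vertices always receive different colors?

2

A and G are adjacent, so at least 2 colors are needed.
A valid assignment using 2 colors: A=2, B=2, C=2, D=1, E=2, F=1, G=1, H=1, I=1. No two adjacent vertices share a color.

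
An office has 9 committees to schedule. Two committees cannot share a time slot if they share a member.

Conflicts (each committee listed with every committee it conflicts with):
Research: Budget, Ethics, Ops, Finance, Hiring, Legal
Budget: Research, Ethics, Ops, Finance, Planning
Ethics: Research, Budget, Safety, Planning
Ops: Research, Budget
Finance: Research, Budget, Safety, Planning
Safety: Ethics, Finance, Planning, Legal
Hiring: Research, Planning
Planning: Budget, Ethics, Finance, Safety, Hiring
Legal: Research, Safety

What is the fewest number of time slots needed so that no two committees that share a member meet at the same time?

3

Budget, Finance, Planning pairwise conflict, so at least 3 time slots are needed.
3 time slots suffice: time slot 1 → {Research, Planning}; time slot 2 → {Budget, Safety, Hiring}; time slot 3 → {Ethics, Ops, Finance, Legal}. Every pair that conflicts lands in different time slots.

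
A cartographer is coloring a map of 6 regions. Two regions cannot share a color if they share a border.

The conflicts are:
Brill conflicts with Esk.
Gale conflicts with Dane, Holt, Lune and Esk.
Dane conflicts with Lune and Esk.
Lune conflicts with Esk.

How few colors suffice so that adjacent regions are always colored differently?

4

Gale, Dane, Lune, Esk all conflict with each other, so at least 4 colors are needed.
One proper 4-coloring: Brill=1, Gale=1, Dane=4, Holt=2, Lune=3, Esk=2. Every pair that conflicts lands in different colors.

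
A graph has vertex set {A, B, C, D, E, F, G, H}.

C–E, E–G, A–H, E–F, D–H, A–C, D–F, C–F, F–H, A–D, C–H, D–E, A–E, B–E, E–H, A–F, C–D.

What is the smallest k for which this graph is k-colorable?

6

A, C, D, E, F, H are mutually adjacent (a clique of size 6), so at least 6 colors are needed.
One proper 6-coloring: A=5, B=2, C=3, D=4, E=1, F=6, G=2, H=2. Each edge has distinct colors on its endpoints.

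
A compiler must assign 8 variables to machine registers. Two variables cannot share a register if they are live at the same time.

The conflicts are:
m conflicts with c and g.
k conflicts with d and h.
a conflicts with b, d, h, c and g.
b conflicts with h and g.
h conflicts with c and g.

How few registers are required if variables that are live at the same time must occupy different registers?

4

a, b, h, g pairwise conflict, so at least 4 registers are needed.
4 registers suffice: m=1, k=1, a=1, b=4, d=2, h=2, c=3, g=3. Every pair that conflicts lands in different registers.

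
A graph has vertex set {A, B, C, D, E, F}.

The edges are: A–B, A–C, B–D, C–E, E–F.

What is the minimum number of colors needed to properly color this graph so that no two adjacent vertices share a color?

2

C and E are adjacent, so at least 2 colors are needed.
2 colors suffice: color red → {A, D, E}; color blue → {B, C, F}. Every edge joins two different colors.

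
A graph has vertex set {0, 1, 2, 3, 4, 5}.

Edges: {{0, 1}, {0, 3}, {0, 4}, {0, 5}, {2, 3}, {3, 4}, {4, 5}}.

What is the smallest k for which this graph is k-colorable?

0, 3, 4 form a triangle, so at least 3 colors are needed.
One proper 3-coloring: 0=red, 1=blue, 2=red, 3=green, 4=blue, 5=green. No two adjacent vertices share a color.

3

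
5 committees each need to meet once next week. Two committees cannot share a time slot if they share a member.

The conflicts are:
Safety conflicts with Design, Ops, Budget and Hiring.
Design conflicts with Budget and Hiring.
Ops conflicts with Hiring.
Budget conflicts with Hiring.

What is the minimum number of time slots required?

4

Safety, Design, Budget, Hiring pairwise conflict, so at least 4 time slots are needed.
4 time slots suffice: time slot 1 → {Hiring}; time slot 2 → {Safety}; time slot 3 → {Ops, Budget}; time slot 4 → {Design}. Each listed conflict is separated.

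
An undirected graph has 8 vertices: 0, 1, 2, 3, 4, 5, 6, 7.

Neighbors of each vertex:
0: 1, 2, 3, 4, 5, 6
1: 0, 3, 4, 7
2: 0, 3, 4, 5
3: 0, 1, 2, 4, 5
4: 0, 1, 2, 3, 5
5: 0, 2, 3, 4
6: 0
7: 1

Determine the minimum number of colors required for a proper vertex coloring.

5

0, 2, 3, 4, 5 form a clique, so at least 5 colors are needed.
5 colors suffice: color a → {0, 7}; color b → {4, 6}; color c → {3}; color d → {1, 2}; color e → {5}. Every edge joins two different colors.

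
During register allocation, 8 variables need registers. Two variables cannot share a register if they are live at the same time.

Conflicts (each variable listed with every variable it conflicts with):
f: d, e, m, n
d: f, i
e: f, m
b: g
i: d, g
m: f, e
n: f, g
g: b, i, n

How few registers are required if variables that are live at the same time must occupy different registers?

3

f, e, m pairwise conflict, so at least 3 registers are needed.
3 registers suffice: f=1, d=2, e=3, b=2, i=3, m=2, n=2, g=1. No two conflicting variables share a register.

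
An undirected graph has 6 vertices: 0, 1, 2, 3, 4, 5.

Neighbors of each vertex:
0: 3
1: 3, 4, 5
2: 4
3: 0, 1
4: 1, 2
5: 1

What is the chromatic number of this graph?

2

0 and 3 are adjacent, so at least 2 colors are needed.
2 colors suffice: color a → {0, 1, 2}; color b → {3, 4, 5}. Every edge joins two different colors.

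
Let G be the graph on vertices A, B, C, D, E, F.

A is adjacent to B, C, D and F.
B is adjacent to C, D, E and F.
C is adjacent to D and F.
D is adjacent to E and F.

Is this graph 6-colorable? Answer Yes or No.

Yes

The chromatic number is 5. A, B, C, D, F are mutually adjacent (a clique of size 5), so at least 5 colors are needed.
5 colors suffice: color 1 → {B}; color 2 → {D}; color 3 → {C, E}; color 4 → {A}; color 5 → {F}.
Since 6 ≥ 5, a proper 6-coloring certainly exists.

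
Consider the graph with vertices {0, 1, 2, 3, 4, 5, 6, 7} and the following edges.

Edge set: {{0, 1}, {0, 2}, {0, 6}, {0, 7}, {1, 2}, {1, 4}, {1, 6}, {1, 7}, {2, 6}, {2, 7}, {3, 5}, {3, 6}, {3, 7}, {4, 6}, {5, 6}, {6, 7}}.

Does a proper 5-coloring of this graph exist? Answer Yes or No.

The chromatic number is 5. 0, 1, 2, 6, 7 are mutually adjacent (a clique of size 5), so at least 5 colors are needed.
5 colors suffice: 0=purple, 1=blue, 2=yellow, 3=blue, 4=green, 5=green, 6=red, 7=green.
That is already a proper 5-coloring.

Yes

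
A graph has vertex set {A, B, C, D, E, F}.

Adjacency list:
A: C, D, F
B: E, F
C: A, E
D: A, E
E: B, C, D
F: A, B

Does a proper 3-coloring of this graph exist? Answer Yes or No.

Yes

The chromatic number is 3. The cycle A-F-B-E-C-A has odd length 5, so it cannot be 2-colored; at least 3 colors are needed.
3 colors suffice: color red → {A, E}; color blue → {B, C, D}; color green → {F}.
That is already a proper 3-coloring.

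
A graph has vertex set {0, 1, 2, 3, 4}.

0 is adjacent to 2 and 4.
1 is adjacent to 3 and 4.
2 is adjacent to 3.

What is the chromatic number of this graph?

3

The cycle 1-4-0-2-3-1 has odd length 5, so it cannot be 2-colored; at least 3 colors are needed.
3 colors suffice: 0=a, 1=a, 2=b, 3=c, 4=b. Every edge joins two different colors.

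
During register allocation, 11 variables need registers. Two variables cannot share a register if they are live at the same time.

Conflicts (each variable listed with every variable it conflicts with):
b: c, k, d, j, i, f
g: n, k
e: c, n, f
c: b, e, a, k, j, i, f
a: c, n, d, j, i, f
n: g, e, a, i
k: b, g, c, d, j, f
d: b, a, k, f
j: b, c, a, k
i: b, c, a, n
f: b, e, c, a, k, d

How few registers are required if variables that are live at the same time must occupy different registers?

4

b, k, d, f are mutually in conflict, so at least 4 registers are needed.
4 registers suffice: register 1 → {c, n, d}; register 2 → {g, j, i, f}; register 3 → {b, e, a}; register 4 → {k}. Each listed conflict is separated.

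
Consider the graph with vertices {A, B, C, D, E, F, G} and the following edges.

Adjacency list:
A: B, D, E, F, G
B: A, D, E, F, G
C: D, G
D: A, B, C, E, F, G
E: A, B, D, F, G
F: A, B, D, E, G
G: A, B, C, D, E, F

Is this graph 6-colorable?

Yes

The chromatic number is 6. A, B, D, E, F, G are pairwise adjacent (a clique of size 6), so at least 6 colors are needed.
One proper 6-coloring: A=4, B=6, C=3, D=2, E=5, F=3, G=1.
That is already a proper 6-coloring.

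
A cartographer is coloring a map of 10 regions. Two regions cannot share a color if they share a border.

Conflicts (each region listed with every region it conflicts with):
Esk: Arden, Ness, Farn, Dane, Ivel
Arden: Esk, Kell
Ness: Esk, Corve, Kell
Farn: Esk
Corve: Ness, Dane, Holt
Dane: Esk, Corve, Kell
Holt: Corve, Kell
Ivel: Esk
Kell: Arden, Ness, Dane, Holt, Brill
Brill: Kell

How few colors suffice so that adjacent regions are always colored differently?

Arden and Kell conflict, so at least 2 colors are needed.
One proper 2-coloring: Esk=1, Arden=2, Ness=2, Farn=2, Corve=1, Dane=2, Holt=2, Ivel=2, Kell=1, Brill=2. Every pair that conflicts lands in different colors.

2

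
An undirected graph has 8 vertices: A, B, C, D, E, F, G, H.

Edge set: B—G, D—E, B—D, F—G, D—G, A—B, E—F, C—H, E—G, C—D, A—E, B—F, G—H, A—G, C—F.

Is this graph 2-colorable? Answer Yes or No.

No

A, E, G form a triangle, so at least 3 colors are needed.
So 2 colors are not enough.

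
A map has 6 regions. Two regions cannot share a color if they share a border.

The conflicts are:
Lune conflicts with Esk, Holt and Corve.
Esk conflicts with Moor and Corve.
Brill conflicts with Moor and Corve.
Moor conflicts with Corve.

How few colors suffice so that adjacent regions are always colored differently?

3

Lune, Esk, Corve are mutually in conflict, so at least 3 colors are needed.
3 colors suffice: color 1 → {Holt, Corve}; color 2 → {Lune, Moor}; color 3 → {Esk, Brill}. Each listed conflict is separated.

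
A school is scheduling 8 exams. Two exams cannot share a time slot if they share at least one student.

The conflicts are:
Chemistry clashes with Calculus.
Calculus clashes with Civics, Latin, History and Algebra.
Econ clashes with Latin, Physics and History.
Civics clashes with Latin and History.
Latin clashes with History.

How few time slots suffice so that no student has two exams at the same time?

4

Calculus, Civics, Latin, History all conflict with each other, so at least 4 time slots are needed.
4 time slots suffice: time slot 1 → {Calculus, Econ}; time slot 2 → {Chemistry, Latin, Physics, Algebra}; time slot 3 → {History}; time slot 4 → {Civics}. Every pair that conflicts lands in different time slots.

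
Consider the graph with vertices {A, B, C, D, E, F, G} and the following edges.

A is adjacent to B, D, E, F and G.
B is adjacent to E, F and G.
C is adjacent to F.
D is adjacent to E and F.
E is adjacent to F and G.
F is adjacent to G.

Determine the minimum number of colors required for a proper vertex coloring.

5

A, B, E, F, G are pairwise adjacent (a clique of size 5), so at least 5 colors are needed.
5 colors suffice: color 1 → {F}; color 2 → {A, C}; color 3 → {E}; color 4 → {B, D}; color 5 → {G}. Each edge has distinct colors on its endpoints.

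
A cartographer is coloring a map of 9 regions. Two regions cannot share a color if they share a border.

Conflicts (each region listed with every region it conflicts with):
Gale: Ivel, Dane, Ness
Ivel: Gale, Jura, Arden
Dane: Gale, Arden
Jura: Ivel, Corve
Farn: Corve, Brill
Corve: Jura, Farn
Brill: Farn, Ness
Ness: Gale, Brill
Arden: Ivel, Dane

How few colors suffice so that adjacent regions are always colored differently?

3

The cycle Ness-Gale-Ivel-Jura-Corve-Farn-Brill-Ness has odd length 7, so it cannot be 2-colored; at least 3 colors are needed.
3 colors suffice: color 1 → {Gale, Jura, Brill, Arden}; color 2 → {Ivel, Dane, Corve, Ness}; color 3 → {Farn}. Every pair that conflicts lands in different colors.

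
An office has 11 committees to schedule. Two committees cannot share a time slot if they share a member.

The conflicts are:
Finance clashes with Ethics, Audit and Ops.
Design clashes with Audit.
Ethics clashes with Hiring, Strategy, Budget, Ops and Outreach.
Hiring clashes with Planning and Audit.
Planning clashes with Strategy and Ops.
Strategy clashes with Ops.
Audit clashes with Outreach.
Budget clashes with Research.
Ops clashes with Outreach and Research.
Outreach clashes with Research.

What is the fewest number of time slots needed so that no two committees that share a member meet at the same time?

Planning, Strategy, Ops pairwise conflict, so at least 3 time slots are needed.
3 time slots suffice: time slot 1 → {Ethics, Planning, Audit, Research}; time slot 2 → {Design, Hiring, Budget, Ops}; time slot 3 → {Finance, Strategy, Outreach}. No two conflicting committees share a time slot.

3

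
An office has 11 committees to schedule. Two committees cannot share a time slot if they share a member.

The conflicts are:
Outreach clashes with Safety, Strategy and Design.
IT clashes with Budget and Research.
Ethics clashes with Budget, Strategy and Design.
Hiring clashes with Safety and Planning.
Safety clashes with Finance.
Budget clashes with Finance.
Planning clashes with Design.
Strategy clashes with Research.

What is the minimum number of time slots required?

The cycle Budget-IT-Research-Strategy-Ethics-Budget has odd length 5, so it cannot be 2-colored; at least 3 time slots are needed.
3 time slots suffice: time slot 1 → {Ethics, Safety, Planning, Research}; time slot 2 → {Hiring, Budget, Strategy, Design}; time slot 3 → {Outreach, IT, Finance}. No two conflicting committees share a time slot.

3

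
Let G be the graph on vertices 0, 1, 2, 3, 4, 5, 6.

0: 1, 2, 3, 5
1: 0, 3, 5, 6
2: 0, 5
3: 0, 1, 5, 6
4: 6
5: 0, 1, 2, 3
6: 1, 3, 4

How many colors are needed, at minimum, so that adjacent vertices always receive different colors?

0, 1, 3, 5 are pairwise adjacent (a clique of size 4), so at least 4 colors are needed.
4 colors suffice: color red → {0, 6}; color blue → {1, 2, 4}; color green → {3}; color yellow → {5}. No two adjacent vertices share a color.

4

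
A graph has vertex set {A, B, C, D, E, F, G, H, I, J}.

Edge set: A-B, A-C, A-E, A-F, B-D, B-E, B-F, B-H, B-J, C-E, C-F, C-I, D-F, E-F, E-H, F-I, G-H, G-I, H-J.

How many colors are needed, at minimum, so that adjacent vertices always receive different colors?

A, B, E, F are mutually adjacent (a clique of size 4), so at least 4 colors are needed.
4 colors suffice: color red → {F, H}; color blue → {B, C, G}; color green → {D, E, I, J}; color yellow → {A}. Every edge joins two different colors.

4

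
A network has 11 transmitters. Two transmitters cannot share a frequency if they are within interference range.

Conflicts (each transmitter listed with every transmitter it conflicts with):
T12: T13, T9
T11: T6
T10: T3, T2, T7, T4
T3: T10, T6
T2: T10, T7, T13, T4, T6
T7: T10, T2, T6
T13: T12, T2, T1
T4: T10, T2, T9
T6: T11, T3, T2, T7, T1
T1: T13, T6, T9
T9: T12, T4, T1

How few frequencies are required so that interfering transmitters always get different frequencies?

T10, T2, T7 pairwise conflict, so at least 3 frequencies are needed.
A valid assignment using 3 frequencies: T12=3, T11=1, T10=2, T3=1, T2=1, T7=3, T13=2, T4=3, T6=2, T1=3, T9=1. Every pair that conflicts lands in different frequencies.

3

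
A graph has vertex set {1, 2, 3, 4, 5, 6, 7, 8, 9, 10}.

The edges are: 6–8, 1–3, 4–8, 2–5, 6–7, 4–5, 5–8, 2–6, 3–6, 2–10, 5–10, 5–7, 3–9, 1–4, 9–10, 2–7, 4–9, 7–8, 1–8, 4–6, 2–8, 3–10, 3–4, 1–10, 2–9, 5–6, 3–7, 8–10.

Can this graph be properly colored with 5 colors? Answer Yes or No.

The chromatic number is 5. 2, 5, 6, 7, 8 form a clique, so at least 5 colors are needed.
5 colors suffice: 1=yellow, 2=green, 3=red, 4=green, 5=yellow, 6=blue, 7=purple, 8=red, 9=yellow, 10=blue.
That is already a proper 5-coloring.

Yes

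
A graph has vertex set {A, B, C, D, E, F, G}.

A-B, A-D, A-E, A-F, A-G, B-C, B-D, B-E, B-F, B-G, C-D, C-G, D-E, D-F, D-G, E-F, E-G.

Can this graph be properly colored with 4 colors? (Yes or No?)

No

A, B, D, E, G are pairwise adjacent (a clique of size 5), so at least 5 colors are needed.
So 4 colors are not enough.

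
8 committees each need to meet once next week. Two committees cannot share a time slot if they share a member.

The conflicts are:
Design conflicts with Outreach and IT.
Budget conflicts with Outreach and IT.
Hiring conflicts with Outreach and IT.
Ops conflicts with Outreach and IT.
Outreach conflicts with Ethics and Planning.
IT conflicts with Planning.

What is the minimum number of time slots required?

Budget and IT conflict, so at least 2 time slots are needed.
2 time slots suffice: time slot 1 → {Outreach, IT}; time slot 2 → {Design, Budget, Hiring, Ops, Ethics, Planning}. No two conflicting committees share a time slot.

2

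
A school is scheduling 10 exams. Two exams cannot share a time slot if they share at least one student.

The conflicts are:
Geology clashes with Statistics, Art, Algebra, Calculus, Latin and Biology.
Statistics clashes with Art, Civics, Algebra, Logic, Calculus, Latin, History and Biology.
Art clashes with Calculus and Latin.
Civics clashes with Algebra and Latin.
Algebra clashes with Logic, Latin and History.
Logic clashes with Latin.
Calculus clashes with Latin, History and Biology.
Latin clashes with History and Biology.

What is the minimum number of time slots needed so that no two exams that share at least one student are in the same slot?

Geology, Statistics, Calculus, Latin, Biology are mutually in conflict, so at least 5 time slots are needed.
5 time slots suffice: time slot 1 → {Statistics}; time slot 2 → {Latin}; time slot 3 → {Algebra, Calculus}; time slot 4 → {Geology, Civics, Logic, History}; time slot 5 → {Art, Biology}. Every pair that conflicts lands in different time slots.

5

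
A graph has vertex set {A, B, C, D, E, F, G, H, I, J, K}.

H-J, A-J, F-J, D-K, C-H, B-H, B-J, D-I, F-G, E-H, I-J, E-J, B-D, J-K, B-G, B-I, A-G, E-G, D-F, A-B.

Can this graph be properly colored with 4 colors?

Yes

The chromatic number is 3. A, B, G are pairwise adjacent, so at least 3 colors are needed.
3 colors suffice: color 1 → {C, D, G, J}; color 2 → {B, E, F, K}; color 3 → {A, H, I}.
Since 4 ≥ 3, a proper 4-coloring certainly exists.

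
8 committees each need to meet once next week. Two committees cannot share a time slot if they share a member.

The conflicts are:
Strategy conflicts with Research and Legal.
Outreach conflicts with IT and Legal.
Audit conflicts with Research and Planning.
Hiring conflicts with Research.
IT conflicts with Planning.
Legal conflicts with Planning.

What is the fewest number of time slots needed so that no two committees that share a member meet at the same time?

3

The cycle Planning-Audit-Research-Strategy-Legal-Planning has odd length 5, so it cannot be 2-colored; at least 3 time slots are needed.
A valid assignment using 3 time slots: Strategy=3, Outreach=1, Audit=2, Hiring=2, IT=2, Research=1, Legal=2, Planning=1. No two conflicting committees share a time slot.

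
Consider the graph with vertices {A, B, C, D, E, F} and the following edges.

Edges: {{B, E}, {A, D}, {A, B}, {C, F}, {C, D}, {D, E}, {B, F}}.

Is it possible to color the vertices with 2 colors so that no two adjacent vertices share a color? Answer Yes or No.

No

The cycle E-D-C-F-B-E has odd length 5, so it cannot be 2-colored; at least 3 colors are needed.
So 2 colors are not enough.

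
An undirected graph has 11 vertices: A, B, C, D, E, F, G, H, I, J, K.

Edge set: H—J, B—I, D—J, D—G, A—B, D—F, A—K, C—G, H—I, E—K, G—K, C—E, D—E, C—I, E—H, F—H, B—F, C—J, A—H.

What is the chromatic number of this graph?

2

D and G are adjacent, so at least 2 colors are needed.
2 colors suffice: color 1 → {B, C, D, H, K}; color 2 → {A, E, F, G, I, J}. Every edge joins two different colors.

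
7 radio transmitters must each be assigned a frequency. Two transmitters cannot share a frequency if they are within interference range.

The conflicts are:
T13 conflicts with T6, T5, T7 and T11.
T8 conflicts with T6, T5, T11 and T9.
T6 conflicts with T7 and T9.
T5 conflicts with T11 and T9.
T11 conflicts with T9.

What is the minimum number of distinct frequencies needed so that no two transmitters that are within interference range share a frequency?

T8, T5, T11, T9 are mutually in conflict, so at least 4 frequencies are needed.
4 frequencies suffice: frequency 1 → {T6, T11}; frequency 2 → {T13, T9}; frequency 3 → {T5, T7}; frequency 4 → {T8}. No two conflicting transmitters share a frequency.

4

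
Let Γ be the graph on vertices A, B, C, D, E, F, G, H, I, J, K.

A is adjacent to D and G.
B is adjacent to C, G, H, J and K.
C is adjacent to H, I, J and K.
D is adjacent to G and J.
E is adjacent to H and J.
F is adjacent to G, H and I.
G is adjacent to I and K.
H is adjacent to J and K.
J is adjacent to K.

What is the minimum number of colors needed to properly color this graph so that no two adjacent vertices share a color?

5

B, C, H, J, K are pairwise adjacent (a clique of size 5), so at least 5 colors are needed.
5 colors suffice: color 1 → {G, J}; color 2 → {D, H, I}; color 3 → {A, E, F, K}; color 4 → {B}; color 5 → {C}. No two adjacent vertices share a color.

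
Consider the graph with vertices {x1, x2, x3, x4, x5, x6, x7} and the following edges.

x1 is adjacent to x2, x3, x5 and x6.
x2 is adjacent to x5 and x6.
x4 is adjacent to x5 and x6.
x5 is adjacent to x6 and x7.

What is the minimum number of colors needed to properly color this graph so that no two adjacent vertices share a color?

x1, x2, x5, x6 are pairwise adjacent (a clique of size 4), so at least 4 colors are needed.
4 colors suffice: color 1 → {x3, x5}; color 2 → {x6, x7}; color 3 → {x1, x4}; color 4 → {x2}. No two adjacent vertices share a color.

4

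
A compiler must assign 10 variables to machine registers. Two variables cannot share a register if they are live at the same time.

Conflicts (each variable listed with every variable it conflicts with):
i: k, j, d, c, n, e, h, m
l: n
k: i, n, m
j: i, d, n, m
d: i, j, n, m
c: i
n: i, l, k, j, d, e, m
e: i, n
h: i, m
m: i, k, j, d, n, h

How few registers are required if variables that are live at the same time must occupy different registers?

i, j, d, n, m are mutually in conflict, so at least 5 registers are needed.
Using 5 registers: i=1, l=1, k=4, j=5, d=4, c=2, n=2, e=3, h=2, m=3. No two conflicting variables share a register.

5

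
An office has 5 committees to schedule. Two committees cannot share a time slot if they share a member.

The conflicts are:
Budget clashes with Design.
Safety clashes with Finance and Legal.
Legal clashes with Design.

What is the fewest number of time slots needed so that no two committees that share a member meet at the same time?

2

Safety and Legal conflict, so at least 2 time slots are needed.
2 time slots suffice: time slot 1 → {Safety, Design}; time slot 2 → {Budget, Finance, Legal}. Each listed conflict is separated.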